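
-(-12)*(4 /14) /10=12 /35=0.34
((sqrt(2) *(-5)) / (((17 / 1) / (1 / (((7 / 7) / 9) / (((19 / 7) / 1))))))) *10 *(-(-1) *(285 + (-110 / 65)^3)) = -5262499350 *sqrt(2) / 261443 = -28466.24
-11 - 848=-859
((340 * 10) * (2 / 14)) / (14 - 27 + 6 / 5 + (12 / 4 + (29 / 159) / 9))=-24327000 / 439733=-55.32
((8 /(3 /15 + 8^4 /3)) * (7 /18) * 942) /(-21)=-6280 /61449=-0.10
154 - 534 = -380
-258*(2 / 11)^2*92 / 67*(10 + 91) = -9589344 / 8107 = -1182.85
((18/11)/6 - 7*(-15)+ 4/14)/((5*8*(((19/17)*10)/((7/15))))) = 0.11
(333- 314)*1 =19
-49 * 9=-441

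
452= 452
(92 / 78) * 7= 322 / 39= 8.26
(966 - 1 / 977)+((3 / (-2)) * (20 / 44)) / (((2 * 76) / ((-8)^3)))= 197719189 / 204193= 968.30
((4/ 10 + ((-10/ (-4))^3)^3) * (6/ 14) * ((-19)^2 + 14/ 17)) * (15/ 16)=540671921991/ 974848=554621.77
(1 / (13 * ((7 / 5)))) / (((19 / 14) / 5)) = 0.20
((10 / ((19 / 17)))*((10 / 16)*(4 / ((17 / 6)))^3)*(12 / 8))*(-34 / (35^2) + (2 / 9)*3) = 4057344 / 269059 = 15.08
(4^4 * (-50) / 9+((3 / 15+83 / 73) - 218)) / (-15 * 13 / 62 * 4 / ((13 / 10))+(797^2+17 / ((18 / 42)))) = -83447939 / 32344781235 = -0.00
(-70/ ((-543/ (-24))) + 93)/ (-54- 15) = -16273/ 12489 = -1.30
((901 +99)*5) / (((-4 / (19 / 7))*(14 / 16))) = -190000 / 49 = -3877.55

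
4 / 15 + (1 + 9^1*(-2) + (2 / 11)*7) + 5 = -1726 / 165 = -10.46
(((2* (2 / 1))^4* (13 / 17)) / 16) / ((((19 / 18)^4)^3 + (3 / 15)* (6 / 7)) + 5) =8421732456782561280 / 4876492537492709347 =1.73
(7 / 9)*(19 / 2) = 133 / 18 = 7.39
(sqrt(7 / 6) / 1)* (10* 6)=10* sqrt(42)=64.81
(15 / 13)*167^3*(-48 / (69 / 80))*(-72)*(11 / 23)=70823245363200 / 6877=10298567015.15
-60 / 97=-0.62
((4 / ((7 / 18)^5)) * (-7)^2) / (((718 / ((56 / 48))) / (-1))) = -629856 / 17591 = -35.81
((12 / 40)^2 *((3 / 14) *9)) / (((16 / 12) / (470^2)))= 1610361 / 56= 28756.45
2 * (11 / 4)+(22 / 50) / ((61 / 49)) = 17853 / 3050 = 5.85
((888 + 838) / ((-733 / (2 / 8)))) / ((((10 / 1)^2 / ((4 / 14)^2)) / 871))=-751673 / 1795850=-0.42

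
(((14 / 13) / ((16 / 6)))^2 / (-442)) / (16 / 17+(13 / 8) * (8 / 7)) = -343 / 2601248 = -0.00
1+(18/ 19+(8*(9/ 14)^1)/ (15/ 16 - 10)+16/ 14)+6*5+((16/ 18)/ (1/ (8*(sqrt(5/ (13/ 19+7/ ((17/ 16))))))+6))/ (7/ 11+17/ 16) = 2097701060458067/ 64326931582095 - 11264*sqrt(46835)/ 1111864689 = 32.61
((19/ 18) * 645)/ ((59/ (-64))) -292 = -182404/ 177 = -1030.53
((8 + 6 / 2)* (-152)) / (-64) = 26.12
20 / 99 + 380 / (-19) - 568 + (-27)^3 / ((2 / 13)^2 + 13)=-457396865 / 217899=-2099.12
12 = 12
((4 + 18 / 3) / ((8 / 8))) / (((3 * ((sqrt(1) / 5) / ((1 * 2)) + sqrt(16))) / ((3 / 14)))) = 50 / 287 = 0.17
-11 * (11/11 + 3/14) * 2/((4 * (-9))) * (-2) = -187/126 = -1.48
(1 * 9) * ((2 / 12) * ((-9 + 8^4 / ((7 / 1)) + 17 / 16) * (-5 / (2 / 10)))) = -4848525 / 224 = -21645.20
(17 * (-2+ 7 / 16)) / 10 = -85 / 32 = -2.66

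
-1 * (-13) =13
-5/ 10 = -1/ 2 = -0.50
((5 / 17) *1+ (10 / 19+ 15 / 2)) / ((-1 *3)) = -5375 / 1938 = -2.77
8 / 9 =0.89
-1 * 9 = -9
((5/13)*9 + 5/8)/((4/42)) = 8925/208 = 42.91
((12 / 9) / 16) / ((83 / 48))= 4 / 83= 0.05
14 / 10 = 7 / 5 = 1.40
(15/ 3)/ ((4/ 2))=5/ 2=2.50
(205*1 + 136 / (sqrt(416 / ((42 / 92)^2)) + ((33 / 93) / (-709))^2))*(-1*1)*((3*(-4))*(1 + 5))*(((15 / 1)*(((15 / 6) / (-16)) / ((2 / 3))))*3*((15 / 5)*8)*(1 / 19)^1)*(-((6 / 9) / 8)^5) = 28742135155349979532365*sqrt(26) / 12489478057379216887189264 + 631663569461247767202419085 / 799326595672269880780112896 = 0.80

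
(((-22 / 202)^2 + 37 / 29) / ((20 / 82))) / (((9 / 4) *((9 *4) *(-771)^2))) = 2603131 / 23740139689515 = 0.00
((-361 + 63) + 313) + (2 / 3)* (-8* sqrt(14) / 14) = 15-8* sqrt(14) / 21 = 13.57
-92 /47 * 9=-828 /47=-17.62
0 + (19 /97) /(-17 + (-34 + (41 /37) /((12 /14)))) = -4218 /1070395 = -0.00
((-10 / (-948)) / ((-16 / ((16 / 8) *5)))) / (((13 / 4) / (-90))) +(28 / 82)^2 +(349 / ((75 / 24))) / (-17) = -6.27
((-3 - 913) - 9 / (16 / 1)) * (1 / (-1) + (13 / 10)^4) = -1701.23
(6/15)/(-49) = -2/245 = -0.01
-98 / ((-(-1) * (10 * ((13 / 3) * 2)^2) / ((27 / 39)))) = -3969 / 43940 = -0.09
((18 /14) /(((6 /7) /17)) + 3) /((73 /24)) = 684 /73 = 9.37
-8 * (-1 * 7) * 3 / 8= 21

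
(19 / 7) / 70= 19 / 490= 0.04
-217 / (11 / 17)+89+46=-2204 / 11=-200.36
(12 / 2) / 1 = 6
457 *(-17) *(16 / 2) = -62152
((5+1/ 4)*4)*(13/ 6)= 91/ 2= 45.50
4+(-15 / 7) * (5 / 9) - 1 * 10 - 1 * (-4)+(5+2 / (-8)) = 131 / 84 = 1.56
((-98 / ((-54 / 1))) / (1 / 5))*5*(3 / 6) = 22.69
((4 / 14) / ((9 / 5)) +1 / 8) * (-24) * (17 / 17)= -6.81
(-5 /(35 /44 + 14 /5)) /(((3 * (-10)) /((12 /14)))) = 0.04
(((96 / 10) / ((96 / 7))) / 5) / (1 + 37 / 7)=49 / 2200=0.02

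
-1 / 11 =-0.09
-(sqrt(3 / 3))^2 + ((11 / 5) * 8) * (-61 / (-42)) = 2579 / 105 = 24.56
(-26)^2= 676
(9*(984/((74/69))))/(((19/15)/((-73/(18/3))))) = -55759590/703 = -79316.63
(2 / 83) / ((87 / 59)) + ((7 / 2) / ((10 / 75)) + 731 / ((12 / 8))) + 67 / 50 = 514.94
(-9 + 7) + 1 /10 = -19 /10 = -1.90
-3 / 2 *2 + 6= 3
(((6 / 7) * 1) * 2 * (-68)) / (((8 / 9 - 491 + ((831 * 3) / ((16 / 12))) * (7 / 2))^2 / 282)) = -1192900608 / 1329994542247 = -0.00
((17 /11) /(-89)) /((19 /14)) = -238 /18601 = -0.01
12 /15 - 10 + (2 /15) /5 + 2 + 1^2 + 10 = 287 /75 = 3.83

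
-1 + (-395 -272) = -668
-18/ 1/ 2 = -9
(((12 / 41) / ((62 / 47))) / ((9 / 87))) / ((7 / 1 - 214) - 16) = -2726 / 283433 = -0.01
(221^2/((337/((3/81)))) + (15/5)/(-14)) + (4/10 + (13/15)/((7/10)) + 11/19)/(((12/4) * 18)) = 13470464/2593215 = 5.19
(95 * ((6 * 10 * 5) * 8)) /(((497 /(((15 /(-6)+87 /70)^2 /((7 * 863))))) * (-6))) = -2942720 /147116473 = -0.02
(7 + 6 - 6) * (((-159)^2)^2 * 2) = 8947805454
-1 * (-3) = 3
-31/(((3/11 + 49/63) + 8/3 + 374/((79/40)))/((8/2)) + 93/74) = -17941374/28664425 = -0.63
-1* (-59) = 59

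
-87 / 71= -1.23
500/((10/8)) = 400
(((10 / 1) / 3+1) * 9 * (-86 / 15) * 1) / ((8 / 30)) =-1677 / 2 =-838.50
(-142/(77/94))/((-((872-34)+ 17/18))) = 240264/1162777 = 0.21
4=4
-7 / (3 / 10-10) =70 / 97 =0.72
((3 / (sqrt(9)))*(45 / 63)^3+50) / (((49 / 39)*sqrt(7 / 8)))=1347450*sqrt(14) / 117649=42.85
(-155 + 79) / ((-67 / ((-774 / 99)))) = -8.87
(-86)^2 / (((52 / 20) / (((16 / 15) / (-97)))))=-118336 / 3783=-31.28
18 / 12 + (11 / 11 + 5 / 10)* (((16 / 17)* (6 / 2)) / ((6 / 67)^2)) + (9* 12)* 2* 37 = 289735 / 34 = 8521.62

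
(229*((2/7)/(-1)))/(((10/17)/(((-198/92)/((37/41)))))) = 15801687/59570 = 265.26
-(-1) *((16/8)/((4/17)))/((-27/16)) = -5.04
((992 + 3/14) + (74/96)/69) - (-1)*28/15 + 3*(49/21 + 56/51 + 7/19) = 37647773797/37442160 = 1005.49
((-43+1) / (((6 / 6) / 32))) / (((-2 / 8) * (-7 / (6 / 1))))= -4608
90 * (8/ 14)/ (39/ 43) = 5160/ 91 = 56.70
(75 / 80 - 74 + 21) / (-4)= 833 / 64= 13.02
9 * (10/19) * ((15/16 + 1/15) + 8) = 6483/152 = 42.65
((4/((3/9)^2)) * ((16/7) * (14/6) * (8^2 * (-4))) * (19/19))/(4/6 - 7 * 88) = 73728/923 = 79.88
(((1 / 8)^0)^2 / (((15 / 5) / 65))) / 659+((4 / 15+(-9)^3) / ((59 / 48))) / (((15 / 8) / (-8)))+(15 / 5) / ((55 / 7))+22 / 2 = 81506697871 / 32076825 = 2540.98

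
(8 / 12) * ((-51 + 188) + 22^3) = 7190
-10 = -10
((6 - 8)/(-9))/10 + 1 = 46/45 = 1.02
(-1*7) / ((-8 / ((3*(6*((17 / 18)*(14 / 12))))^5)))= 167044756193 / 62208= 2685261.64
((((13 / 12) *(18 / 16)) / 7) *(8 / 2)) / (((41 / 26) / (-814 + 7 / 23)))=-9488505 / 26404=-359.36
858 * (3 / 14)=1287 / 7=183.86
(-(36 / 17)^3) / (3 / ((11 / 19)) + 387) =-85536 / 3532447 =-0.02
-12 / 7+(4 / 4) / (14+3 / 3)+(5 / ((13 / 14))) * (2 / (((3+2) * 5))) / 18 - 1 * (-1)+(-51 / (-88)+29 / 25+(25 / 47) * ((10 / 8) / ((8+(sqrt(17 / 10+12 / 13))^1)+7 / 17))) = 23607935124101 / 19707037950600 - 36125 * sqrt(44330) / 481246348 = 1.18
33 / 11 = 3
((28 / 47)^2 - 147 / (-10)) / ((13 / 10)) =332563 / 28717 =11.58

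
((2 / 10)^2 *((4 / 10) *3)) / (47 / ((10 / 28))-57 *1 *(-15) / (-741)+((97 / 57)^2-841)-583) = -126711 / 3407094800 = -0.00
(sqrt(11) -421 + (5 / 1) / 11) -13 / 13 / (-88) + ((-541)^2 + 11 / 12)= sqrt(11) + 77157005 / 264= 292264.70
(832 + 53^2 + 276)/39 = 3917/39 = 100.44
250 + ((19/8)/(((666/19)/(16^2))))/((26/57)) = 415622/1443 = 288.03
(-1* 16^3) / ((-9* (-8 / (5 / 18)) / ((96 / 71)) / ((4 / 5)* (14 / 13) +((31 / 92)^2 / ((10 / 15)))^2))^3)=-4563938986284340014881408210969 / 11114255151575564555051336646033408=-0.00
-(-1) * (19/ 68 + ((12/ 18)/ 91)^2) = 0.28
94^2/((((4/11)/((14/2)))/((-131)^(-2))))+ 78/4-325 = -10145185/34322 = -295.59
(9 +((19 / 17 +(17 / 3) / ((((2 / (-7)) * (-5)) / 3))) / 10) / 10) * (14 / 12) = 1086491 / 102000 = 10.65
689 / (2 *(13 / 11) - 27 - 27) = -7579 / 568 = -13.34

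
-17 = -17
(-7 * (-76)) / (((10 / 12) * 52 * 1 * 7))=114 / 65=1.75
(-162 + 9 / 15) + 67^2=21638 / 5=4327.60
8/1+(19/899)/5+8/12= 116927/13485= 8.67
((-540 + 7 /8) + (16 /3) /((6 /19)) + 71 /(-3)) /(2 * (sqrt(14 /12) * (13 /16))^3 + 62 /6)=-5110570680320 /95081831969 + 309489456640 * sqrt(42) /285245495907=-46.72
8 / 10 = 4 / 5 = 0.80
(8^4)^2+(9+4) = 16777229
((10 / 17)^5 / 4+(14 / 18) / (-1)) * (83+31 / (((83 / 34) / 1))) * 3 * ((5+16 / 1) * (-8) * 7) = 30246051270344 / 117848131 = 256652.79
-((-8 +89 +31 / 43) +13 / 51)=-179773 / 2193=-81.98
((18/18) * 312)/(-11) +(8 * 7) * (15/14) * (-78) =-51792/11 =-4708.36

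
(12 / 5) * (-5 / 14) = -6 / 7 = -0.86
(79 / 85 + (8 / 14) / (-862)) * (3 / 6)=238173 / 512890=0.46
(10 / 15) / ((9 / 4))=8 / 27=0.30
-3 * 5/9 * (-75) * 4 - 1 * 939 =-439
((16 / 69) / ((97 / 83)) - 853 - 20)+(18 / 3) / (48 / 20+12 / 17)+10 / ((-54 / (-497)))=-2064240071 / 2650428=-778.83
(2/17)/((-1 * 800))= -1/6800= -0.00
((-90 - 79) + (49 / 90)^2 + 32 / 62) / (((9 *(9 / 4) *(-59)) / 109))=4603273721 / 300001725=15.34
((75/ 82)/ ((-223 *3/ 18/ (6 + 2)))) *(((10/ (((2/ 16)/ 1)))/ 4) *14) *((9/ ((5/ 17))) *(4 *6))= -370137600/ 9143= -40483.17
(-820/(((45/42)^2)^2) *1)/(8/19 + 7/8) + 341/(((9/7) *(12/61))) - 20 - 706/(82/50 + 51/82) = 19829491846321/36996304500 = 535.99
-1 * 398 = -398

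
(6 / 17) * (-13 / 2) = -2.29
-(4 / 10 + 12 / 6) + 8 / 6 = -16 / 15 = -1.07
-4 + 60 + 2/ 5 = 282/ 5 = 56.40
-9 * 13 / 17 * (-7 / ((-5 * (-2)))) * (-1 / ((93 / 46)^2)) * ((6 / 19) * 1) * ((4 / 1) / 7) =-330096 / 1552015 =-0.21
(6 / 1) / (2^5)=3 / 16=0.19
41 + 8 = 49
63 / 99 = 7 / 11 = 0.64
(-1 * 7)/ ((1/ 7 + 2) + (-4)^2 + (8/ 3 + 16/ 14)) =-147/ 461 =-0.32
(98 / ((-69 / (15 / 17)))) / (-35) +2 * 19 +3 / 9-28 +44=63775 / 1173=54.37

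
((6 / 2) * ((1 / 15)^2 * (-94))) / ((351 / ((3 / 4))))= -47 / 17550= -0.00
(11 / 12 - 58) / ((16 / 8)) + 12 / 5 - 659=-82217 / 120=-685.14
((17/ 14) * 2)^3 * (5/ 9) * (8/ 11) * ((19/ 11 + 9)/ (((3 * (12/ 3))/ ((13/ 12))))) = 18841355/ 3361743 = 5.60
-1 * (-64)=64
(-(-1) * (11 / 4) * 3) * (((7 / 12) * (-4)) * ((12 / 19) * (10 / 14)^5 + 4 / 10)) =-4543913 / 456190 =-9.96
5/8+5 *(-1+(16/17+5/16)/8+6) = 57465/2176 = 26.41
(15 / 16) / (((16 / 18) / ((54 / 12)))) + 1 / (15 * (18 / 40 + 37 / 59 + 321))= 1385346311 / 291879168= 4.75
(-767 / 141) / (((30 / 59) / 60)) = -90506 / 141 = -641.89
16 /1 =16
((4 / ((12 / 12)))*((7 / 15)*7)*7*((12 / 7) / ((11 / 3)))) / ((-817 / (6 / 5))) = -14112 / 224675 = -0.06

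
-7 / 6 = -1.17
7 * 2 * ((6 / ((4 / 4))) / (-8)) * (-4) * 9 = 378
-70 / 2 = -35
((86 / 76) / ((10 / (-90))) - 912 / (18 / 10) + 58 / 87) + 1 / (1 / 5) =-19425 / 38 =-511.18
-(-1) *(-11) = -11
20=20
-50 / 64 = -25 / 32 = -0.78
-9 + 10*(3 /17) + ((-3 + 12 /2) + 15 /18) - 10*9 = -9527 /102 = -93.40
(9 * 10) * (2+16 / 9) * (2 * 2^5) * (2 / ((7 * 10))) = 4352 / 7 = 621.71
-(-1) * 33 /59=33 /59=0.56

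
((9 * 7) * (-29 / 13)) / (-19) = 1827 / 247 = 7.40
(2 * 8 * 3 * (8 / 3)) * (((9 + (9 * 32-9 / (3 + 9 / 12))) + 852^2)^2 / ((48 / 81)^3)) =259502840398342467 / 800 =324378550497928.08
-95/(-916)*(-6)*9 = -2565/458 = -5.60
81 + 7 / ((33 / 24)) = 947 / 11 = 86.09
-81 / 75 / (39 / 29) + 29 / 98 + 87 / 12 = 429519 / 63700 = 6.74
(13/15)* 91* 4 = 4732/15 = 315.47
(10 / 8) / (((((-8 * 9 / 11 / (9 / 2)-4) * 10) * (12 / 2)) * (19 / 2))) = -11 / 27360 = -0.00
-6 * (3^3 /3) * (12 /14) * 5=-1620 /7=-231.43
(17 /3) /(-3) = -17 /9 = -1.89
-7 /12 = -0.58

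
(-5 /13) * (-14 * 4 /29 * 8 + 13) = 355 /377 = 0.94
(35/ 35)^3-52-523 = -574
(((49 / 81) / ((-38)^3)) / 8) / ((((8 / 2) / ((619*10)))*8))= -151655 / 568912896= -0.00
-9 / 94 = -0.10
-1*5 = -5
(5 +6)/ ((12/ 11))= 121/ 12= 10.08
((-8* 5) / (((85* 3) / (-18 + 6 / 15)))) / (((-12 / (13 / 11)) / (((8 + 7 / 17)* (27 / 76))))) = -22308 / 27455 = -0.81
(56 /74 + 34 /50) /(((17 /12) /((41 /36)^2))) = 744683 /566100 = 1.32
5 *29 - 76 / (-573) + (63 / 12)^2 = 1583269 / 9168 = 172.70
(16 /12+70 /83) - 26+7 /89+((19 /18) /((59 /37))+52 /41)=-7016484181 /321644754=-21.81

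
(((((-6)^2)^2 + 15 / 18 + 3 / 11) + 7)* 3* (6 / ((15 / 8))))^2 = 156735831.61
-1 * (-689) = 689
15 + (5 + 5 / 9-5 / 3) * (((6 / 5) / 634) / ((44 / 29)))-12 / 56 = 4332275 / 292908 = 14.79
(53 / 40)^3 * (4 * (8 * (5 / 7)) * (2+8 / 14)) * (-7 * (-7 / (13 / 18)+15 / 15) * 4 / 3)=50469303 / 4550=11092.15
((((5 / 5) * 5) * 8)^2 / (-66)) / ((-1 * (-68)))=-200 / 561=-0.36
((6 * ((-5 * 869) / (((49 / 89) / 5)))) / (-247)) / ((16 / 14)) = 5800575 / 6916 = 838.72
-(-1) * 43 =43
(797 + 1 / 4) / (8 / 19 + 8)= 94.67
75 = 75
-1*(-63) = 63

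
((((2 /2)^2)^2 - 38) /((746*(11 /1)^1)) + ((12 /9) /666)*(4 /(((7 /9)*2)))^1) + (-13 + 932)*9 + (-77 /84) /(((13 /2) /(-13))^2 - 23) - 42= 227365125797 /27629602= 8229.04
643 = 643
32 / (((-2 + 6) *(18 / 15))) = 20 / 3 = 6.67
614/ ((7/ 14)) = 1228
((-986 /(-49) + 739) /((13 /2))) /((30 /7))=12399 /455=27.25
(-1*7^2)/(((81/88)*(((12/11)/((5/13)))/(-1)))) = 59290/3159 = 18.77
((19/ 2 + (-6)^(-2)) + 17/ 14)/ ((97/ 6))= 2707/ 4074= 0.66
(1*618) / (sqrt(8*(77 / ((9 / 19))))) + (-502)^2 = 927*sqrt(2926) / 2926 + 252004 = 252021.14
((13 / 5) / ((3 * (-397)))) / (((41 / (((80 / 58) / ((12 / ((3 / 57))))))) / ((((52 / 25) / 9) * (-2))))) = 0.00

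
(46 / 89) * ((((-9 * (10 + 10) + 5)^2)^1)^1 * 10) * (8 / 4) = 28175000 / 89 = 316573.03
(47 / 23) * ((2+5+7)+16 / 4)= 846 / 23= 36.78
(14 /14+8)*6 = 54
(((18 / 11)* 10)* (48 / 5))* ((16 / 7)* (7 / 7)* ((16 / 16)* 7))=27648 / 11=2513.45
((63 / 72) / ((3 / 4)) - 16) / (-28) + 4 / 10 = 781 / 840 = 0.93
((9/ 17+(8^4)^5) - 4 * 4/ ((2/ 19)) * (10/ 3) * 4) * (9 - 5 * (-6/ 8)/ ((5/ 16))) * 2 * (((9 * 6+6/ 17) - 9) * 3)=1904029112271121511489226/ 289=6588336028619797617609.78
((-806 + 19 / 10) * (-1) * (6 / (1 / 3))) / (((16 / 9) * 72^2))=8041 / 5120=1.57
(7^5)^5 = 1341068619663964900807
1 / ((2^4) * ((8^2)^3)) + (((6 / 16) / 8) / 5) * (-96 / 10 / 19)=-9436709 / 1992294400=-0.00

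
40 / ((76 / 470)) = 4700 / 19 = 247.37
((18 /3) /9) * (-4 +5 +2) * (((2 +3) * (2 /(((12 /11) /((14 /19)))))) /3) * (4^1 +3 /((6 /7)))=1925 /57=33.77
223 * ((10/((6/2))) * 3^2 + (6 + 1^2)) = 8251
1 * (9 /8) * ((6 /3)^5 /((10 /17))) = 306 /5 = 61.20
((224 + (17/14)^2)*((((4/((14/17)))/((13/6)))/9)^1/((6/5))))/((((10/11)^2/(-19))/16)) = -1151463346/66885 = -17215.57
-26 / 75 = -0.35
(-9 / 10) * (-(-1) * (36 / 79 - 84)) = 5940 / 79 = 75.19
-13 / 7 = -1.86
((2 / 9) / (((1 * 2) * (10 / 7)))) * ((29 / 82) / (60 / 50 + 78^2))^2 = 29435 / 112044342323232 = 0.00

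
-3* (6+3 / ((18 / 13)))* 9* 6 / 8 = -1323 / 8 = -165.38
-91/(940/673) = -61243/940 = -65.15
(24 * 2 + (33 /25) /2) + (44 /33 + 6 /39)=97787 /1950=50.15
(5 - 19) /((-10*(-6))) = -7 /30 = -0.23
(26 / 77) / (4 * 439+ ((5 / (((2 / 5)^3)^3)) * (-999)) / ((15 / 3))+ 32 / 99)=-119808 / 1351538937791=-0.00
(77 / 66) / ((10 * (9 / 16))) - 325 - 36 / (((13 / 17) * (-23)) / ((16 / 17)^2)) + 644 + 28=239499619 / 686205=349.02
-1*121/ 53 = -121/ 53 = -2.28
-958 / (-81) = 958 / 81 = 11.83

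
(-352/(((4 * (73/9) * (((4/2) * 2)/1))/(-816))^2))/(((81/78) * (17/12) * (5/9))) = -17026.94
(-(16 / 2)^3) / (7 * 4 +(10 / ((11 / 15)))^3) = -170368 / 853067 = -0.20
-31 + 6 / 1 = -25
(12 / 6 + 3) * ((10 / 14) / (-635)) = -5 / 889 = -0.01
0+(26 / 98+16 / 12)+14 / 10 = 3.00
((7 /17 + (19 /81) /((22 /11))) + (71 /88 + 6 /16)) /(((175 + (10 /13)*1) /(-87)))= -0.85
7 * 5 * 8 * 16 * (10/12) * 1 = 3733.33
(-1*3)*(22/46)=-33/23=-1.43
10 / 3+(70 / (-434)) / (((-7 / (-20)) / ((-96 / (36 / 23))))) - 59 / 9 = 48907 / 1953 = 25.04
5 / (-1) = -5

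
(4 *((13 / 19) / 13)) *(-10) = -40 / 19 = -2.11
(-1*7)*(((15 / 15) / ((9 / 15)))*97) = -3395 / 3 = -1131.67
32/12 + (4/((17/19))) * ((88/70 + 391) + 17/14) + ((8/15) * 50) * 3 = 3287462/1785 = 1841.72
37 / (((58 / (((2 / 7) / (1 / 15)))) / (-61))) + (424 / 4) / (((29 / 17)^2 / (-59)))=-13633637 / 5887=-2315.89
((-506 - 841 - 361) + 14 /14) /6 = -569 /2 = -284.50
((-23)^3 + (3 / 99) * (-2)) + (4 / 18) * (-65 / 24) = -14455183 / 1188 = -12167.66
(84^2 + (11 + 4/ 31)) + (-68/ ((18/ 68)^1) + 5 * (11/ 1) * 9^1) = 2038162/ 279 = 7305.24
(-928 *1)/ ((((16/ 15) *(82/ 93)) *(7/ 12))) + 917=-774.50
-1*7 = -7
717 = 717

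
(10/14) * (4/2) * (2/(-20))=-1/7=-0.14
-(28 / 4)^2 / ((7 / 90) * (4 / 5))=-1575 / 2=-787.50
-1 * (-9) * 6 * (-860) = -46440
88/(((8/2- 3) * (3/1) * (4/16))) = 352/3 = 117.33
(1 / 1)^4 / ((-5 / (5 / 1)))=-1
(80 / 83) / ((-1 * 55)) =-16 / 913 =-0.02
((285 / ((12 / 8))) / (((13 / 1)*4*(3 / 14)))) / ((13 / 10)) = 6650 / 507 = 13.12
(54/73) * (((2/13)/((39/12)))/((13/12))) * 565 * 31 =566.14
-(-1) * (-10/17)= -10/17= -0.59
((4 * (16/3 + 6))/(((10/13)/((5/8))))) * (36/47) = 1326/47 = 28.21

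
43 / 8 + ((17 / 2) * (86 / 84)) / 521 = 471925 / 87528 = 5.39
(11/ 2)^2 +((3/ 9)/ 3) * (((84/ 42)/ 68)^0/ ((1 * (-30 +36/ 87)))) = 467123/ 15444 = 30.25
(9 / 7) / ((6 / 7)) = 1.50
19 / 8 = 2.38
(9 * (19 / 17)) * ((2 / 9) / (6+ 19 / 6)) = 228 / 935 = 0.24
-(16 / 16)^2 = -1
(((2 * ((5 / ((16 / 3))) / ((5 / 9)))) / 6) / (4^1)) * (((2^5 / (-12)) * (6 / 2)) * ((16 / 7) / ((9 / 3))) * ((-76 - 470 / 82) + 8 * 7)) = 6330 / 287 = 22.06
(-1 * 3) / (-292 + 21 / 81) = 81 / 7877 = 0.01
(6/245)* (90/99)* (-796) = -17.72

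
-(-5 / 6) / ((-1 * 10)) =-1 / 12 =-0.08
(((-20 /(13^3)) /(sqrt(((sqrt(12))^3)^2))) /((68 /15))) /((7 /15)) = -125 * sqrt(3) /2091544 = -0.00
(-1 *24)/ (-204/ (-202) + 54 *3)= -101/ 686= -0.15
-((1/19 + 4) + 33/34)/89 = -3245/57494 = -0.06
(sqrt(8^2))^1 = 8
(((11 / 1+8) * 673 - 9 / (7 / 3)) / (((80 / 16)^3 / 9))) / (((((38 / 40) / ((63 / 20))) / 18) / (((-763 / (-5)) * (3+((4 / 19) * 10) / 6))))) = 6337673428716 / 225625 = 28089411.32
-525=-525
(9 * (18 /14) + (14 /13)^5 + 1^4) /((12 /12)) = 36438552 /2599051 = 14.02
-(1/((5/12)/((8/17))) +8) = -776/85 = -9.13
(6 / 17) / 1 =6 / 17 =0.35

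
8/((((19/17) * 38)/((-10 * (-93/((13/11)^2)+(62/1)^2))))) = -434100440/61009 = -7115.35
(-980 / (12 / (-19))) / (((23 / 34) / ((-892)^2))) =125929741280 / 69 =1825068714.20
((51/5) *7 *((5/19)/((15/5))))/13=119/247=0.48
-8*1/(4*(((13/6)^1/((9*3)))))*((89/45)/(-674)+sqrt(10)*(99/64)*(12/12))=1602/21905 - 8019*sqrt(10)/208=-121.84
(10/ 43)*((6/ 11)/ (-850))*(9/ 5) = -54/ 201025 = -0.00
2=2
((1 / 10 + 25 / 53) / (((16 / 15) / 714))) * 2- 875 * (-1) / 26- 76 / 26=4388057 / 5512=796.09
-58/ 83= -0.70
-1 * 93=-93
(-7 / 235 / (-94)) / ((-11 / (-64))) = 224 / 121495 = 0.00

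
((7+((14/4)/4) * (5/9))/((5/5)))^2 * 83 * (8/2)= 24113243/1296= 18605.90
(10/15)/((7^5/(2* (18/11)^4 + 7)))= 624878/738213861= 0.00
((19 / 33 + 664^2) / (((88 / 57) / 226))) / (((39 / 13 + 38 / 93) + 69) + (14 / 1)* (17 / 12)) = 50967203261 / 72842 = 699695.28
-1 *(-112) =112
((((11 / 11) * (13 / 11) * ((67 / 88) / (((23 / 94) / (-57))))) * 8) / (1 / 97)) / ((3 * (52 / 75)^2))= -32645289375 / 289432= -112790.88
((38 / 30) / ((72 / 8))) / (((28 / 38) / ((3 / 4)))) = 361 / 2520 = 0.14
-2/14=-1/7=-0.14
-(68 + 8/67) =-4564/67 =-68.12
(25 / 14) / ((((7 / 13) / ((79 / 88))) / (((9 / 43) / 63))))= 25675 / 2595824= 0.01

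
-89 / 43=-2.07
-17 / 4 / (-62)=17 / 248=0.07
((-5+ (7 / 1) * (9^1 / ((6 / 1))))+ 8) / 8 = 27 / 16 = 1.69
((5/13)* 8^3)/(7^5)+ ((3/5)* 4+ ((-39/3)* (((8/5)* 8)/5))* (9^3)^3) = -70427044518492908/5462275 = -12893353871.51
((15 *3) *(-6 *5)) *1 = -1350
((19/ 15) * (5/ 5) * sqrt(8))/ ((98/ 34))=646 * sqrt(2)/ 735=1.24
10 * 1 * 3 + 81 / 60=31.35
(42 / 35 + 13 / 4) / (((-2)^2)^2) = 89 / 320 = 0.28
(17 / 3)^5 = 1419857 / 243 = 5843.03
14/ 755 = 0.02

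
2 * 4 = 8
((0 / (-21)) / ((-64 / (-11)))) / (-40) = 0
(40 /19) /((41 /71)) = 2840 /779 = 3.65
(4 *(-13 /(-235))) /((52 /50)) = 10 /47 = 0.21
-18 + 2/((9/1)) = -17.78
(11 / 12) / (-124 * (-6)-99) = 0.00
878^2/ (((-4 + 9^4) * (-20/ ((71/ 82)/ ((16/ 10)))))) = -13683191/ 4301392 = -3.18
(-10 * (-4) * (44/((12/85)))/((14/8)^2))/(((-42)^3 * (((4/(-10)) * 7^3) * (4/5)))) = 0.00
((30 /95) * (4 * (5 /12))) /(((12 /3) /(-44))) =-110 /19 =-5.79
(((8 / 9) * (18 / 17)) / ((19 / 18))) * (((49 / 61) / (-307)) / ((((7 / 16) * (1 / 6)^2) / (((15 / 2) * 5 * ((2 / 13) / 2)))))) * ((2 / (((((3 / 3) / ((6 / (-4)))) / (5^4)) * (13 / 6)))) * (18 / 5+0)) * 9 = 15872371200000 / 1022250749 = 15526.89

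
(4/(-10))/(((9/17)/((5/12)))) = -17/54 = -0.31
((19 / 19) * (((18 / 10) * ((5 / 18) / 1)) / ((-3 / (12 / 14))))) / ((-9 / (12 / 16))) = 1 / 84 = 0.01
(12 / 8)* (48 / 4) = 18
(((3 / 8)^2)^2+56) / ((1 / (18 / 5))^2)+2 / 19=353185523 / 486400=726.12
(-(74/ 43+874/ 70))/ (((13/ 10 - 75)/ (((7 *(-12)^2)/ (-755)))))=-6157728/ 23926705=-0.26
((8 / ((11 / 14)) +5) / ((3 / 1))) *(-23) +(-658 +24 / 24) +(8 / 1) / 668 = -4262108 / 5511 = -773.38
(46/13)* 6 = 276/13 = 21.23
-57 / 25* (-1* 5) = 57 / 5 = 11.40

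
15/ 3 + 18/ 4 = 19/ 2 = 9.50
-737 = -737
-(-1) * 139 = 139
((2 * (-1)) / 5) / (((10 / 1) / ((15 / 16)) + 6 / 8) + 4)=-24 / 925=-0.03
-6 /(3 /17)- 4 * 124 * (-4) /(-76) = -1142 /19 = -60.11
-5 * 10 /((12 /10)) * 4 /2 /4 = -125 /6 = -20.83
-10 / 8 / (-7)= 5 / 28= 0.18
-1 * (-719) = 719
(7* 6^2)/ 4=63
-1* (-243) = 243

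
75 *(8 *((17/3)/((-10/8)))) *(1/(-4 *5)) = 136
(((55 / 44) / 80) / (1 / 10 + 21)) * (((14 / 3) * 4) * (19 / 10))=0.03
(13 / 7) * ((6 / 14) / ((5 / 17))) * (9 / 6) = 1989 / 490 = 4.06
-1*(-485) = 485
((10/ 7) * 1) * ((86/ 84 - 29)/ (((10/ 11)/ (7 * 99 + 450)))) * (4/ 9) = -3282950/ 147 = -22332.99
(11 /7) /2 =11 /14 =0.79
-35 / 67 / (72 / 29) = -1015 / 4824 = -0.21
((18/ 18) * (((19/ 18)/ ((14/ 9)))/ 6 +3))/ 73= 523/ 12264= 0.04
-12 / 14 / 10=-3 / 35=-0.09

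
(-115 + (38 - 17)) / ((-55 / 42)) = 71.78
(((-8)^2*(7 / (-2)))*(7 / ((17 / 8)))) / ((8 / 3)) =-4704 / 17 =-276.71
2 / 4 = 1 / 2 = 0.50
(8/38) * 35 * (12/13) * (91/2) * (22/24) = 5390/19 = 283.68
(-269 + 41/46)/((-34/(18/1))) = 110997/782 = 141.94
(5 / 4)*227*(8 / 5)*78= 35412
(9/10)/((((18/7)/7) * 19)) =49/380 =0.13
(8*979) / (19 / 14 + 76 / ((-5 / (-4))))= 126.00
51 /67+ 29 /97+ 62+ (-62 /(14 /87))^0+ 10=481317 /6499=74.06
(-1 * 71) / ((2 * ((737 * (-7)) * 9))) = 71 / 92862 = 0.00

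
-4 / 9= -0.44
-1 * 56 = -56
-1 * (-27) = 27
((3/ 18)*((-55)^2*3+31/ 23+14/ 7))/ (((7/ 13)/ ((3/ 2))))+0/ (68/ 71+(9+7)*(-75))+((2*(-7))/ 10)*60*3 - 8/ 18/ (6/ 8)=34448711/ 8694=3962.35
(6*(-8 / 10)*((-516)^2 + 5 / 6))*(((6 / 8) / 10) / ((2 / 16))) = -766819.68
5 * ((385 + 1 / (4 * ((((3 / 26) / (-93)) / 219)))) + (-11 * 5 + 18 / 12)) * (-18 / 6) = 656955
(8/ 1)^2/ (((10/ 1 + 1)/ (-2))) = -128/ 11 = -11.64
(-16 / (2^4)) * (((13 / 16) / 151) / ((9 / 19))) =-247 / 21744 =-0.01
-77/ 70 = -11/ 10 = -1.10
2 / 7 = 0.29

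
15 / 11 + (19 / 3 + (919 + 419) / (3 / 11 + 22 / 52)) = 12678590 / 6567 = 1930.65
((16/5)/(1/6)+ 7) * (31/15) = 54.15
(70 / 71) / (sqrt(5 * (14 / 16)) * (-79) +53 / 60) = -0.01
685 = 685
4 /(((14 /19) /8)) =304 /7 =43.43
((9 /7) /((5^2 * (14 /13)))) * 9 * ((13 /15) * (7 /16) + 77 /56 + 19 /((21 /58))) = 31978557 /1372000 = 23.31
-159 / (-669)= 53 / 223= 0.24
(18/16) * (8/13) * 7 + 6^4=16911/13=1300.85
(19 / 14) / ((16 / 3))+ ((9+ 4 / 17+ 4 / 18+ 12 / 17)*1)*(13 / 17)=4676417 / 582624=8.03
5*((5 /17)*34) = 50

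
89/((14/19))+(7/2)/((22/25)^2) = 849069/6776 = 125.31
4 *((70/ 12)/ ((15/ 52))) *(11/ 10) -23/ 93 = 123779/ 1395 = 88.73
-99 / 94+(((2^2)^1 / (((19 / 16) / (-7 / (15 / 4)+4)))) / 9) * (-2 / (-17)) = -3931871 / 4098870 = -0.96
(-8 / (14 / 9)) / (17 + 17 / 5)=-0.25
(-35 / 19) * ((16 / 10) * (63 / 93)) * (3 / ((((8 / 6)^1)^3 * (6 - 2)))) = -11907 / 18848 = -0.63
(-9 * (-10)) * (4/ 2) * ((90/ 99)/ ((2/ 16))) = 1309.09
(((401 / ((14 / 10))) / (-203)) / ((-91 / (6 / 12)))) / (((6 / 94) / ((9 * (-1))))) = -282705 / 258622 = -1.09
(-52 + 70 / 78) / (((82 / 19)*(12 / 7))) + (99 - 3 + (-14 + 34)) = 4186547 / 38376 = 109.09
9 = 9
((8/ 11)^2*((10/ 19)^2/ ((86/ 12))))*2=76800/ 1878283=0.04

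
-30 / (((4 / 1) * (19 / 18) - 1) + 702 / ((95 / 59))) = -25650 / 375517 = -0.07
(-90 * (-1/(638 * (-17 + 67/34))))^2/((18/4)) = 520200/26571934081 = 0.00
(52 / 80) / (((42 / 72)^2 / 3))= 1404 / 245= 5.73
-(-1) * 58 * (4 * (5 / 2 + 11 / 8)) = 899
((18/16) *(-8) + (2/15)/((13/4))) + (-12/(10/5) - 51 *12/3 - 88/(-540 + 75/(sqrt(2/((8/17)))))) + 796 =44 *sqrt(17)/16449 + 617138641/1069185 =577.22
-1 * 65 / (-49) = 65 / 49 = 1.33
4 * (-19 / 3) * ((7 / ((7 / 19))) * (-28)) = 40432 / 3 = 13477.33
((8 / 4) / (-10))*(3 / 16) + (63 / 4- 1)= 1177 / 80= 14.71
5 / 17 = 0.29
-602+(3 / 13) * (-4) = -7838 / 13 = -602.92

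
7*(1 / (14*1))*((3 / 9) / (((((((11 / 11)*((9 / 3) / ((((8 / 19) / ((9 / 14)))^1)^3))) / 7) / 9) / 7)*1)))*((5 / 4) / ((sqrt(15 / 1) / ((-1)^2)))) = 8605184*sqrt(15) / 15000633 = 2.22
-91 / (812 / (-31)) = 403 / 116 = 3.47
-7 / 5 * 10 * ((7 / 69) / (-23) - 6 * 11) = 1466486 / 1587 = 924.06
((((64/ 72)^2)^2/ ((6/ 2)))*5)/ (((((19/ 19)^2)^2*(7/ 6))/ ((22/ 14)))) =450560/ 321489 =1.40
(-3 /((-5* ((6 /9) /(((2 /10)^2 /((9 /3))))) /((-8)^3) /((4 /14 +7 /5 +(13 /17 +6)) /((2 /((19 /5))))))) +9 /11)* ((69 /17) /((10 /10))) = -27612440217 /69540625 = -397.07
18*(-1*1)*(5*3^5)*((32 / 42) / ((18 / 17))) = -110160 / 7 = -15737.14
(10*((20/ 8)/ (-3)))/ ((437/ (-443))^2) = -8.56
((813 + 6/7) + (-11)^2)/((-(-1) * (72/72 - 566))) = -6544/3955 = -1.65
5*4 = 20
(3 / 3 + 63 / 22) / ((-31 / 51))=-4335 / 682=-6.36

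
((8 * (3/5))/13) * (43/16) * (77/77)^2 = 129/130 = 0.99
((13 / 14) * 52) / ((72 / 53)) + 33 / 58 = 263911 / 7308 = 36.11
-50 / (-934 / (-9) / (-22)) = 4950 / 467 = 10.60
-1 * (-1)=1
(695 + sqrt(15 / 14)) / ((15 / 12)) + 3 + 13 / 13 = 2*sqrt(210) / 35 + 560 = 560.83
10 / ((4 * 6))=5 / 12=0.42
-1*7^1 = -7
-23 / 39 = -0.59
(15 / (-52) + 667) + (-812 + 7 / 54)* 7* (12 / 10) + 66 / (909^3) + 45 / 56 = -5606630582992427 / 911321840520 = -6152.20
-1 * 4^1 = -4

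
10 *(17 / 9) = 170 / 9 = 18.89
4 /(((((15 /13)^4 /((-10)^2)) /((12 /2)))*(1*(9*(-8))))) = -114244 /6075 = -18.81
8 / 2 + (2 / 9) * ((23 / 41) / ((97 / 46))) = 145288 / 35793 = 4.06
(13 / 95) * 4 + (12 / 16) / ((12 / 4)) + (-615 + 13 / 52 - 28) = -121971 / 190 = -641.95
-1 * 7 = -7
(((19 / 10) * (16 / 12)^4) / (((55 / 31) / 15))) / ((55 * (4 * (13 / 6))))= 0.11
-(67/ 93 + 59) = -5554/ 93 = -59.72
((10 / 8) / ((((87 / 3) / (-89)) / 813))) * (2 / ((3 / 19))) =-2291305 / 58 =-39505.26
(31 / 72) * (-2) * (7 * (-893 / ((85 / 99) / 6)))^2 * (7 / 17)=-83105376401817 / 122825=-676616131.91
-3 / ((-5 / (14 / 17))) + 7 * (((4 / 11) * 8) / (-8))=-1918 / 935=-2.05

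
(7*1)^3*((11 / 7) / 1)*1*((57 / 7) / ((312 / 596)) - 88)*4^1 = -2030490 / 13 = -156191.54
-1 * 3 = -3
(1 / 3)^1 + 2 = 7 / 3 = 2.33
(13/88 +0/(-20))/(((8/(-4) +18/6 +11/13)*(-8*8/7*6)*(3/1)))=-1183/2433024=-0.00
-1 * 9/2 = -9/2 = -4.50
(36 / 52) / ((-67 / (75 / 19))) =-675 / 16549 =-0.04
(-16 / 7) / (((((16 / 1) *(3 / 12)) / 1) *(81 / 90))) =-40 / 63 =-0.63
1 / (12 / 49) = 49 / 12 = 4.08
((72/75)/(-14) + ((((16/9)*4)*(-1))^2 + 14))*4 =3657112/14175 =258.00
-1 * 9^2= -81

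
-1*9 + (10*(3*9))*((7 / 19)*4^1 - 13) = -59301 / 19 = -3121.11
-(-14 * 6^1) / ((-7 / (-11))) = 132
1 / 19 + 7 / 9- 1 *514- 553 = -182315 / 171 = -1066.17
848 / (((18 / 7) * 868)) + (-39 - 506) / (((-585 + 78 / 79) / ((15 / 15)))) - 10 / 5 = -2947193 / 4290741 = -0.69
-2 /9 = -0.22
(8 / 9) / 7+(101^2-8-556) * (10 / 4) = 3035671 / 126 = 24092.63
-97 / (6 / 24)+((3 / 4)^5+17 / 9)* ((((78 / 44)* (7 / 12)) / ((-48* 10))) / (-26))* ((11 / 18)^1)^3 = -388.00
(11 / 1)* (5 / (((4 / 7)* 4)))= 385 / 16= 24.06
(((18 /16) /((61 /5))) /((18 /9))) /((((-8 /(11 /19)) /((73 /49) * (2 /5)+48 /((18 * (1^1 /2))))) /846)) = -30416661 /1817312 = -16.74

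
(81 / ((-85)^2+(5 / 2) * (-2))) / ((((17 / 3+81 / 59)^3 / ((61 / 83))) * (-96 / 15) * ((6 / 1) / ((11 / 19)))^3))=-1350669037509 / 407099136081261682688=-0.00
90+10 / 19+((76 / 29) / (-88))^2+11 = 785194735 / 7733836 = 101.53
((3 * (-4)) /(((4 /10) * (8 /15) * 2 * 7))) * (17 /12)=-1275 /224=-5.69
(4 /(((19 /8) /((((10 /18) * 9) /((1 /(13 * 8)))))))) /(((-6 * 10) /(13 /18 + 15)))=-117728 /513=-229.49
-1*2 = -2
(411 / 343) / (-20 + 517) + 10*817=1392748481 / 170471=8170.00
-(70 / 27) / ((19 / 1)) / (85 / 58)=-812 / 8721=-0.09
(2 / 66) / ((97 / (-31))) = -31 / 3201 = -0.01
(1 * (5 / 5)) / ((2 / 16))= 8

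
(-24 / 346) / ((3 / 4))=-16 / 173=-0.09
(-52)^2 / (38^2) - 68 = -23872 / 361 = -66.13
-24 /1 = -24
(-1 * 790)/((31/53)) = -41870/31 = -1350.65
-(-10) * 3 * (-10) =-300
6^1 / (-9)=-2 / 3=-0.67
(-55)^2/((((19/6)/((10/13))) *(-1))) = -181500/247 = -734.82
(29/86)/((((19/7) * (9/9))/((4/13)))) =406/10621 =0.04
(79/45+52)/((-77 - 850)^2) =2419/38669805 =0.00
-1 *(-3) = 3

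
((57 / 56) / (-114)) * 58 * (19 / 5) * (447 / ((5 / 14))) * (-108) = 6650019 / 25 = 266000.76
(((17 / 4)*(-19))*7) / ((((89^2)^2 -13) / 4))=-2261 / 62742228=-0.00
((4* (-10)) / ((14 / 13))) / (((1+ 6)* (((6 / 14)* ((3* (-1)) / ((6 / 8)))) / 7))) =21.67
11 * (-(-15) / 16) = 165 / 16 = 10.31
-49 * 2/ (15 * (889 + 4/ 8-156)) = -196/ 22005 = -0.01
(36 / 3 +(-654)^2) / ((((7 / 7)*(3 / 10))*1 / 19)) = 27089440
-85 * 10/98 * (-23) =9775/49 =199.49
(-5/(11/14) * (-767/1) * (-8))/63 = -61360/99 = -619.80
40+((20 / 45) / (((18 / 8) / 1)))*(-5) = 3160 / 81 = 39.01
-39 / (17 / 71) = -162.88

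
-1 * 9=-9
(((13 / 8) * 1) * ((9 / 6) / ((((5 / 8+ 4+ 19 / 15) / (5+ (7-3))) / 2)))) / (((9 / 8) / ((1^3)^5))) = 4680 / 707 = 6.62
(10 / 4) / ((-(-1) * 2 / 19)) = 95 / 4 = 23.75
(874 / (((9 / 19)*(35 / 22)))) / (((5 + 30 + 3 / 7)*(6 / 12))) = 91333 / 1395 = 65.47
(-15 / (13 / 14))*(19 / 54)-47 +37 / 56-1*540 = -3878935 / 6552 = -592.02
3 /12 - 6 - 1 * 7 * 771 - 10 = -21651 /4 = -5412.75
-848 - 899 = -1747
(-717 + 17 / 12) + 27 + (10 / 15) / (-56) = -28921 / 42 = -688.60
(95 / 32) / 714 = 95 / 22848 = 0.00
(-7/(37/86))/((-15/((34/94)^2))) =173978/1225995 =0.14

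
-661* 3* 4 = -7932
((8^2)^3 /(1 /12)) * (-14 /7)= -6291456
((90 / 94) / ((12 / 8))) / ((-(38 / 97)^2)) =-141135 / 33934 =-4.16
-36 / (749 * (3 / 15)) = -180 / 749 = -0.24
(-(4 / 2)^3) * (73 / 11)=-584 / 11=-53.09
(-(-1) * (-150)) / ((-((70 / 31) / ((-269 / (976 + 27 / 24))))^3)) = -222675863892096 / 819189656884795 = -0.27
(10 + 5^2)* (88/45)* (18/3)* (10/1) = 12320/3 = 4106.67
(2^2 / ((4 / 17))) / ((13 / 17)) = 289 / 13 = 22.23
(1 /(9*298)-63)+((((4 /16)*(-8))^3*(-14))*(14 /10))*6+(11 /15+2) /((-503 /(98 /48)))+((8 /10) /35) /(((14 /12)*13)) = 25144091805997 /28644743400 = 877.79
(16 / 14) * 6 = 48 / 7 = 6.86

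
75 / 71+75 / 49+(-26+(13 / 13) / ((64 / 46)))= -2526511 / 111328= -22.69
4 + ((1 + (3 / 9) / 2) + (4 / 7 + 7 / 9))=821 / 126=6.52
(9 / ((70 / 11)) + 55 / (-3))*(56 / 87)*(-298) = 4235176 / 1305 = 3245.35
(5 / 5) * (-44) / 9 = -44 / 9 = -4.89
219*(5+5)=2190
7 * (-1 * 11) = -77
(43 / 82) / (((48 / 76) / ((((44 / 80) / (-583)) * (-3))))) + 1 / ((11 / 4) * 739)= 0.00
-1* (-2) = 2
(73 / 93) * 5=365 / 93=3.92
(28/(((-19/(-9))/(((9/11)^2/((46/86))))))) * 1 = 877716/52877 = 16.60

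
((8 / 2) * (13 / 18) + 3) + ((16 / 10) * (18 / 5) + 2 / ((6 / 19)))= 4046 / 225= 17.98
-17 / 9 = -1.89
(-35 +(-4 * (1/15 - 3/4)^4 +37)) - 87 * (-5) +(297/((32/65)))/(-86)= 14946004163/34830000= 429.11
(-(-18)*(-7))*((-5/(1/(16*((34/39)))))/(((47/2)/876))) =200148480/611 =327575.25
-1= -1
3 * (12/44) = 0.82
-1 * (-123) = 123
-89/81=-1.10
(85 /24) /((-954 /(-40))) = 425 /2862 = 0.15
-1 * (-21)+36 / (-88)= 453 / 22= 20.59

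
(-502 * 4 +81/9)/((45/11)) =-21989/45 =-488.64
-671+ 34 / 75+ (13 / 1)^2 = -37616 / 75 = -501.55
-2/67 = -0.03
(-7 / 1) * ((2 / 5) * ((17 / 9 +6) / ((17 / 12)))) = -15.59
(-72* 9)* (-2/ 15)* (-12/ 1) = -5184/ 5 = -1036.80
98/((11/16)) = 1568/11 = 142.55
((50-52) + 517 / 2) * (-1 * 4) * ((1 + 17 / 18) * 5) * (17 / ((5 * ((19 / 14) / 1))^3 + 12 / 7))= -465313800 / 862079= -539.76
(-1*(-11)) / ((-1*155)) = -11 / 155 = -0.07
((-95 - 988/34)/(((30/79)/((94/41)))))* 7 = -18271673/3485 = -5242.95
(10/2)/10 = 1/2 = 0.50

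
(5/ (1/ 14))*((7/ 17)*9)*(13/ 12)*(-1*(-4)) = 19110/ 17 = 1124.12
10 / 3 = 3.33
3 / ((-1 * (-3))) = 1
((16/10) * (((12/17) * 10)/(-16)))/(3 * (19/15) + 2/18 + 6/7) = -1890/12767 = -0.15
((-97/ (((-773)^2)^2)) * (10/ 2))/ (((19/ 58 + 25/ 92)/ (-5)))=6469900/ 570908408439759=0.00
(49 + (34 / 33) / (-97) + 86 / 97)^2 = 25489080409 / 10246401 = 2487.61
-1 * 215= -215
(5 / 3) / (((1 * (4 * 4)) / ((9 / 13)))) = 15 / 208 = 0.07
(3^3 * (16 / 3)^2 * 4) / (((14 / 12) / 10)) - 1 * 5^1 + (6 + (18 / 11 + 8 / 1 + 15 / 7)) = 2028504 / 77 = 26344.21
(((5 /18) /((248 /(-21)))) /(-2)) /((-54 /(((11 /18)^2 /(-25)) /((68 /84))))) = 5929 /1475262720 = 0.00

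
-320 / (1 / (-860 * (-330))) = -90816000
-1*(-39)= 39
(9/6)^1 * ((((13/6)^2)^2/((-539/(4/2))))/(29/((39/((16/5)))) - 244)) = 1856465/3656955456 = 0.00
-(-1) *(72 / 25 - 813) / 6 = -6751 / 50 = -135.02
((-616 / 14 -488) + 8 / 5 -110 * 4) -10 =-4902 / 5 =-980.40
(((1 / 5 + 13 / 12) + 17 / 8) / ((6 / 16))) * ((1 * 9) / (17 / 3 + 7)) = 1227 / 190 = 6.46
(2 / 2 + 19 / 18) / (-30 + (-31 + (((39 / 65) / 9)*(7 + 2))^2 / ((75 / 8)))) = -23125 / 685818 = -0.03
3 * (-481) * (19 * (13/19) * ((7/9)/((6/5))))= -12158.61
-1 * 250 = -250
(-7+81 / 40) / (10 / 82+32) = -0.15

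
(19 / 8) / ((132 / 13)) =247 / 1056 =0.23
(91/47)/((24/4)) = 91/282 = 0.32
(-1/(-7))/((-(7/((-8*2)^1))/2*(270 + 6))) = 8/3381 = 0.00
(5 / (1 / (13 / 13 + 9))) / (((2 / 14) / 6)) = 2100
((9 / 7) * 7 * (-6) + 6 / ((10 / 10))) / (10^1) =-4.80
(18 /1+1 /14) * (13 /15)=3289 /210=15.66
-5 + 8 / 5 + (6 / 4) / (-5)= -37 / 10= -3.70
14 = 14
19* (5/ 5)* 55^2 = 57475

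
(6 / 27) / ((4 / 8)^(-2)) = 0.06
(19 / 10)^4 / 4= 130321 / 40000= 3.26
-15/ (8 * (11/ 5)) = -75/ 88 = -0.85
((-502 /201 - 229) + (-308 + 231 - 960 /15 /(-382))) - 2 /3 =-3954230 /12797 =-309.00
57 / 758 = 0.08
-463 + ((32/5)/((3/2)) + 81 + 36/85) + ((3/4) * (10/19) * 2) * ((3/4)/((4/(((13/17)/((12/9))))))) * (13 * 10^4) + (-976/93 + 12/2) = 6401228911/600780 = 10654.86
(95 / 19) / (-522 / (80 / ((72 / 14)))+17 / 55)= -3850 / 25601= -0.15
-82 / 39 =-2.10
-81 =-81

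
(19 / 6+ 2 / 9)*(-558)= -1891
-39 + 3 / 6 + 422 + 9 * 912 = 17183 / 2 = 8591.50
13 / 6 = 2.17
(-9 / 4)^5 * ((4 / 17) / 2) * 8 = -59049 / 1088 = -54.27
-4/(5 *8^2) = -1/80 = -0.01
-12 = -12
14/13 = 1.08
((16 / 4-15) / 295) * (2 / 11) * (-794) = 1588 / 295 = 5.38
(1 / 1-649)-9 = -657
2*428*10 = 8560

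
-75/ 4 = -18.75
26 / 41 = 0.63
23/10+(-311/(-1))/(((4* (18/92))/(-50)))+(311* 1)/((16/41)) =-13730549/720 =-19070.21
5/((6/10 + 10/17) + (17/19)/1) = 8075/3364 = 2.40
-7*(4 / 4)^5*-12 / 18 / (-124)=-7 / 186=-0.04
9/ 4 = 2.25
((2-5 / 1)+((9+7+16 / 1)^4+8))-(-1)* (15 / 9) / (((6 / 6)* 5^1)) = 3145744 / 3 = 1048581.33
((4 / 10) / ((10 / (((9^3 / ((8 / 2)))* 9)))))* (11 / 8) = 72171 / 800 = 90.21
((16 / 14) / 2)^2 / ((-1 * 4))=-4 / 49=-0.08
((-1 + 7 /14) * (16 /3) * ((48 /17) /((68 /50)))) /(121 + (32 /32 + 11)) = -1600 /38437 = -0.04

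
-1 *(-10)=10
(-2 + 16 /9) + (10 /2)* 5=223 /9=24.78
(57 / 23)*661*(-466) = -17557482 / 23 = -763368.78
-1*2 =-2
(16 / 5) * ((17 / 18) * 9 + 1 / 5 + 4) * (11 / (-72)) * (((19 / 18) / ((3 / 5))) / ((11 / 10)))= -2413 / 243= -9.93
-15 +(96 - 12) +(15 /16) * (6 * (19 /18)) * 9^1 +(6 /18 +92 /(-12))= 5525 /48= 115.10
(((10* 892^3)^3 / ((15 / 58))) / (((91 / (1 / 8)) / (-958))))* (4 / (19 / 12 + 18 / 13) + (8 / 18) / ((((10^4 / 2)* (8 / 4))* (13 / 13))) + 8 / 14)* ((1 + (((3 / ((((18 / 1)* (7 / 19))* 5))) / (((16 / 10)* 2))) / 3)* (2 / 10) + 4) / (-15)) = 1095076376585052949738280938014765686841344 / 940645558125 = 1164175355027330103396783000000.00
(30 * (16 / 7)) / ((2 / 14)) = 480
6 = 6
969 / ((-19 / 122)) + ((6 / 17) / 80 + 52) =-4195597 / 680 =-6170.00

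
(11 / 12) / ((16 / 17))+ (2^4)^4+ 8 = 12584635 / 192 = 65544.97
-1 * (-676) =676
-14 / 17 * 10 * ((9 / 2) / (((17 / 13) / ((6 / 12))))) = -4095 / 289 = -14.17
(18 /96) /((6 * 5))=1 /160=0.01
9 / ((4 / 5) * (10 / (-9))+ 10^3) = 81 / 8992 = 0.01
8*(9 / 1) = 72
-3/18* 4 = -2/3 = -0.67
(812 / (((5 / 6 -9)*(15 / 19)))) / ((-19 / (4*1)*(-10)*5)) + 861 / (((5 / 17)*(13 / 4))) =10239868 / 11375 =900.21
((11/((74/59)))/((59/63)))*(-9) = -84.28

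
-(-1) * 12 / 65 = 12 / 65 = 0.18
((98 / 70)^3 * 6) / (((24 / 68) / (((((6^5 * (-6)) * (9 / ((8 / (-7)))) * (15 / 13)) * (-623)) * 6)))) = -73922781024.44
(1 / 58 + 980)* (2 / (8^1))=56841 / 232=245.00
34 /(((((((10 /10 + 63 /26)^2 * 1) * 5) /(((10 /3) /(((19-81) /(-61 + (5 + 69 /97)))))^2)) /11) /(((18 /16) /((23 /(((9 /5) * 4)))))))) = 34050462732 /1714159847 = 19.86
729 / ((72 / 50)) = 2025 / 4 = 506.25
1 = 1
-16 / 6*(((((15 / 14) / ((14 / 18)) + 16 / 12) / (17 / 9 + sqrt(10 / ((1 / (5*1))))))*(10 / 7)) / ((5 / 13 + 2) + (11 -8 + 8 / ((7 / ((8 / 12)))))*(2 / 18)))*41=3899673180 / 634507027 -10322664300*sqrt(2) / 634507027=-16.86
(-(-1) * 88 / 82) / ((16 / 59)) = 649 / 164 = 3.96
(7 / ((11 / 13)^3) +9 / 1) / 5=27358 / 6655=4.11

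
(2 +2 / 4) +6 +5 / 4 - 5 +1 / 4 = 5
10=10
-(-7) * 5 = 35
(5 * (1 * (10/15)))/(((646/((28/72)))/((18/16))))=35/15504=0.00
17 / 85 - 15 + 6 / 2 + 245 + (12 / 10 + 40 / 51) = 235.18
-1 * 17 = -17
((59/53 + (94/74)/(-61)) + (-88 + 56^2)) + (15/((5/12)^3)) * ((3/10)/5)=3061.53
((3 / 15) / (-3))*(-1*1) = 1 / 15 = 0.07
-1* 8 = -8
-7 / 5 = -1.40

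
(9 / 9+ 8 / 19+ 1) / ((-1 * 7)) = -46 / 133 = -0.35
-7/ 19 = -0.37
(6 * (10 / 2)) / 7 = 30 / 7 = 4.29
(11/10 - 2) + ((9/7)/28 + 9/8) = 531/1960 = 0.27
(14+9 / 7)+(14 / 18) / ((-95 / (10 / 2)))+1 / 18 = 36629 / 2394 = 15.30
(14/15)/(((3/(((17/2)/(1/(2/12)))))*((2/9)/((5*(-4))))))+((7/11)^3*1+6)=-133402/3993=-33.41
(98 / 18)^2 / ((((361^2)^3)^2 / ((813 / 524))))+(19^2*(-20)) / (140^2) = -3127509869868936992564387819760479951 / 8490192998536172445188642835023222730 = -0.37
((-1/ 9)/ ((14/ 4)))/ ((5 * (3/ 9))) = -2/ 105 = -0.02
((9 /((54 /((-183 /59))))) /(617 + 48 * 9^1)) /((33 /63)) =-1281 /1361602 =-0.00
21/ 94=0.22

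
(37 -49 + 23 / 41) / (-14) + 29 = 2445 / 82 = 29.82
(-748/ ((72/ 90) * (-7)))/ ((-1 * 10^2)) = -187/ 140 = -1.34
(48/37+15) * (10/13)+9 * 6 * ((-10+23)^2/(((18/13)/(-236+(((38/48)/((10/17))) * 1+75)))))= -1052268.08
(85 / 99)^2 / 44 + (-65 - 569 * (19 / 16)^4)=-8453610477179 / 7065501696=-1196.46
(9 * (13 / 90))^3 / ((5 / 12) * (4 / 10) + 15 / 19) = 125229 / 54500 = 2.30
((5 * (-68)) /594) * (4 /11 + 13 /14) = -16915 /22869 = -0.74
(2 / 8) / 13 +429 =22309 / 52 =429.02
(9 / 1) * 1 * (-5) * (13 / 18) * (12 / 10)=-39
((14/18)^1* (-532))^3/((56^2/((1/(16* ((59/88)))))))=-181153049/86022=-2105.89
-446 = -446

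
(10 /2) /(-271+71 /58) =-290 /15647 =-0.02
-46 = -46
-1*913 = -913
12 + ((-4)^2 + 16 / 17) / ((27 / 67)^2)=160172 / 1377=116.32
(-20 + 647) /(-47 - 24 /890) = -279015 /20927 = -13.33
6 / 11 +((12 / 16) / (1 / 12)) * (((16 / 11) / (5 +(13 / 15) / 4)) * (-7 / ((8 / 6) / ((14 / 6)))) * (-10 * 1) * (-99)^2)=10373380278 / 3443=3012890.00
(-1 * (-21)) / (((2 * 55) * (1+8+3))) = 7 / 440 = 0.02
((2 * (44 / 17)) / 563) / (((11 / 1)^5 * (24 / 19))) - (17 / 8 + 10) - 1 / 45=-612784162823 / 50446443960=-12.15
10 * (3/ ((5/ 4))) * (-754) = -18096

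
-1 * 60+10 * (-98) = -1040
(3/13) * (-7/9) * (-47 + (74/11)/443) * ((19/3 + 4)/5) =17.43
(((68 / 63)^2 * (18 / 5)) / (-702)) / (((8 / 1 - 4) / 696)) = -268192 / 257985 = -1.04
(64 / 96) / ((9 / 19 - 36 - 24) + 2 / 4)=-76 / 6729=-0.01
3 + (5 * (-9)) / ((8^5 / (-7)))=98619 / 32768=3.01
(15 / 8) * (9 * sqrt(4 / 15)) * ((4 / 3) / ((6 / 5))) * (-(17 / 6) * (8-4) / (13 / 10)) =-850 * sqrt(15) / 39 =-84.41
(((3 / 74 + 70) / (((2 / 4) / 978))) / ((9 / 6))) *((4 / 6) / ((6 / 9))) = 3379316 / 37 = 91332.86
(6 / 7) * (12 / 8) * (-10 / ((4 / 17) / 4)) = -1530 / 7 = -218.57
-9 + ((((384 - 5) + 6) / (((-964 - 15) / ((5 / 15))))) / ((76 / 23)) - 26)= -711025 / 20292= -35.04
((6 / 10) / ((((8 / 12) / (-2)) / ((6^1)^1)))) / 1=-54 / 5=-10.80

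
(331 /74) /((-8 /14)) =-2317 /296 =-7.83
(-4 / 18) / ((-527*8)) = 1 / 18972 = 0.00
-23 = -23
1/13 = 0.08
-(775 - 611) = -164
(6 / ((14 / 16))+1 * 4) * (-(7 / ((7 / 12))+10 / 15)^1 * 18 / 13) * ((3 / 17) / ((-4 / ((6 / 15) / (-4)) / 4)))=-25992 / 7735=-3.36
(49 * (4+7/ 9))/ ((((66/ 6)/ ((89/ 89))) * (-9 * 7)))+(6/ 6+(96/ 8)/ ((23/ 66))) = 719242/ 20493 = 35.10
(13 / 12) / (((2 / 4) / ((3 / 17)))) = 13 / 34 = 0.38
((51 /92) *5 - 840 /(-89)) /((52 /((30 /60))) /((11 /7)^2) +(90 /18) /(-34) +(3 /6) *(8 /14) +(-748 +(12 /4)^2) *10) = -1439540025 /866291951626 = -0.00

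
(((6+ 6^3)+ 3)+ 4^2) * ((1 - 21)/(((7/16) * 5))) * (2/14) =-314.78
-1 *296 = -296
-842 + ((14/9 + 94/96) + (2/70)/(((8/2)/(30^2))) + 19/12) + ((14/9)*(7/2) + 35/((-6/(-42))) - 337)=-102817/112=-918.01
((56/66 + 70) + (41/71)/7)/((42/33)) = 1163339/20874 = 55.73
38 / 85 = 0.45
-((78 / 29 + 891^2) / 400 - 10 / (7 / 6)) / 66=-53487463 / 1786400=-29.94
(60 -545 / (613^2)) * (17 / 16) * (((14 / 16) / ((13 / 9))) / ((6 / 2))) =8048777415 / 625279616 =12.87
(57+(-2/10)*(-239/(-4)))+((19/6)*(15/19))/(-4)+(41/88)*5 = 5143/110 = 46.75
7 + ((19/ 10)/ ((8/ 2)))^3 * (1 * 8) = 62859/ 8000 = 7.86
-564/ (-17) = 564/ 17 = 33.18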